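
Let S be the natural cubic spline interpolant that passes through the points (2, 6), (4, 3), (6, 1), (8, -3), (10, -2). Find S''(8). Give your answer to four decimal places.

2.2500

Let M_i = S''(x_i). Step sizes h_i = 2, 2, 2, 2; slopes of the chords Δ_i = (y_(i+1) - y_i)/h_i = -3/2, -1, -2, 1/2.
  2·M_0 + 8·M_1 + 2·M_2 = 6(Δ_1 - Δ_0) = 3
  2·M_1 + 8·M_2 + 2·M_3 = 6(Δ_2 - Δ_1) = -6
  2·M_2 + 8·M_3 + 2·M_4 = 6(Δ_3 - Δ_2) = 15
Natural end conditions: M_0 = M_4 = 0.
Hence M_0 = 0, M_1 = 3/4, M_2 = -3/2, M_3 = 9/4, M_4 = 0.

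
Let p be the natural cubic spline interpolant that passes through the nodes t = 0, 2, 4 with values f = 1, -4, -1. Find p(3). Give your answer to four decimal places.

-3.2500

Let M_i = p''(x_i). Step sizes h_i = 2, 2; slopes of the chords Δ_i = (y_(i+1) - y_i)/h_i = -5/2, 3/2.
  2·M_0 + 8·M_1 + 2·M_2 = 6(Δ_1 - Δ_0) = 24
Natural end conditions: M_0 = M_2 = 0.
Hence M_0 = 0, M_1 = 3, M_2 = 0.
On [2, 4], p(t) = -4 - 1/2·(t - 2) + 3/2·(t - 2)² - 1/4·(t - 2)³.
With (t - 2) = 1: p(3) = -13/4.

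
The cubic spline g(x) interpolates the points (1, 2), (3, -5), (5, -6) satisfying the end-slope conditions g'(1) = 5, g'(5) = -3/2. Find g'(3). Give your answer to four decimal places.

Write m_i for g''(x_i). With h_i = 2, 2 and divided differences Δ_i = -7/2, -1/2, the continuity of g' gives the tridiagonal system
  2·m_0 + 8·m_1 + 2·m_2 = 6(Δ_1 - Δ_0) = 18
Clamped end conditions give two more equations: 2h_0·m_0 + h_0·m_1 = 6(Δ_0 - g'(1)) = -51 and h_1·m_1 + 2h_1·m_2 = 6(g'(5) - Δ_1) = -6.
Solving: m_0 = -133/8, m_1 = 31/4, m_2 = -43/8.
On [3, 5], g'(x) = b_1 + 2c_1·(x - 3) + 3d_1·(x - 3)² with b_1 = Δ_1 - h_1(2m_1 + m_2)/6 = -31/8, c_1 = m_1/2 = 31/8, d_1 = (m_2 - m_1)/(6h_1) = -35/32. So g'(3) = -31/8.

-3.8750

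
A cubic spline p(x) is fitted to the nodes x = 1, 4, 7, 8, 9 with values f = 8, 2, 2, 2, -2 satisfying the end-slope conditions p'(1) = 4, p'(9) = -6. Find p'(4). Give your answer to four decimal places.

-2.7500

Write σ_i for p''(x_i). With h_i = 3, 3, 1, 1 and divided differences Δ_i = -2, 0, 0, -4, the continuity of p' gives the tridiagonal system
  3·σ_0 + 12·σ_1 + 3·σ_2 = 6(Δ_1 - Δ_0) = 12
  3·σ_1 + 8·σ_2 + 1·σ_3 = 6(Δ_2 - Δ_1) = 0
  1·σ_2 + 4·σ_3 + 1·σ_4 = 6(Δ_3 - Δ_2) = -24
Clamped end conditions give two more equations: 2h_0·σ_0 + h_0·σ_1 = 6(Δ_0 - p'(1)) = -36 and h_3·σ_3 + 2h_3·σ_4 = 6(p'(9) - Δ_3) = -12.
Hence σ_0 = -15/2, σ_1 = 3, σ_2 = -1/2, σ_3 = -5, σ_4 = -7/2.
On [4, 7], p'(x) = b_1 + 2c_1·(x - 4) + 3d_1·(x - 4)² with b_1 = Δ_1 - h_1(2σ_1 + σ_2)/6 = -11/4, c_1 = σ_1/2 = 3/2, d_1 = (σ_2 - σ_1)/(6h_1) = -7/36. So p'(4) = -11/4.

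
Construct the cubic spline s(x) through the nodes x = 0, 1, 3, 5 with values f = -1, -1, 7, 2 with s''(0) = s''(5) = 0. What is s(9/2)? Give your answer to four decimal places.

Put m_i = s'' at the i-th knot. Here h = (1, 2, 2) and Δ = (0, 4, -5/2), so the interior equations h_(i-1)·m_(i-1) + 2(h_(i-1)+h_i)·m_i + h_i·m_(i+1) = 6(Δ_i − Δ_(i-1)) read
  1·m_0 + 6·m_1 + 2·m_2 = 6(Δ_1 - Δ_0) = 24
  2·m_1 + 8·m_2 + 2·m_3 = 6(Δ_2 - Δ_1) = -39
Natural end conditions: m_0 = m_3 = 0.
Solving: m_0 = 0, m_1 = 135/22, m_2 = -141/22, m_3 = 0.
On [3, 5], s(x) = 7 + 39/22·(x - 3) - 141/44·(x - 3)² + 47/88·(x - 3)³.
With (x - 3) = 3/2: s(9/2) = 2993/704.

4.2514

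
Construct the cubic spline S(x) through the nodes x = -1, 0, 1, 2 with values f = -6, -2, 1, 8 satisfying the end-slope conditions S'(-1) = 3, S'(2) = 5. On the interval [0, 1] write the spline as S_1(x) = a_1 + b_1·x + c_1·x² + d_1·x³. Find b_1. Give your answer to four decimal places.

3.1333

With M_i denoting the second derivative at x_i, h_i = 1, 1, 1, and Δ_i = (y_(i+1) − y_i)/h_i = 4, 3, 7:
  1·M_0 + 4·M_1 + 1·M_2 = 6(Δ_1 - Δ_0) = -6
  1·M_1 + 4·M_2 + 1·M_3 = 6(Δ_2 - Δ_1) = 24
Clamped end conditions give two more equations: 2h_0·M_0 + h_0·M_1 = 6(Δ_0 - S'(-1)) = 6 and h_2·M_2 + 2h_2·M_3 = 6(S'(2) - Δ_2) = -12.
Solving: M_0 = 86/15, M_1 = -82/15, M_2 = 152/15, M_3 = -166/15.
On [0, 1], with S_1(x) = a_1 + b_1·x + c_1·x² + d_1·x³: c_1 = M_1/2 = -41/15, d_1 = (M_2 - M_1)/(6h_1) = 13/5, b_1 = Δ_1 - h_1(2M_1 + M_2)/6 = 47/15.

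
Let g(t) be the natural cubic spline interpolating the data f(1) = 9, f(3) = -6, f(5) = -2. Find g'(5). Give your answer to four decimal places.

With M_i denoting the second derivative at x_i, h_i = 2, 2, and Δ_i = (y_(i+1) − y_i)/h_i = -15/2, 2:
  2·M_0 + 8·M_1 + 2·M_2 = 6(Δ_1 - Δ_0) = 57
Natural end conditions: M_0 = M_2 = 0.
Solving the tridiagonal system: M_0 = 0, M_1 = 57/8, M_2 = 0.
On [3, 5], g'(t) = b_1 + 2c_1·(t - 3) + 3d_1·(t - 3)² with b_1 = Δ_1 - h_1(2M_1 + M_2)/6 = -11/4, c_1 = M_1/2 = 57/16, d_1 = (M_2 - M_1)/(6h_1) = -19/32. So g'(5) = 35/8.

4.3750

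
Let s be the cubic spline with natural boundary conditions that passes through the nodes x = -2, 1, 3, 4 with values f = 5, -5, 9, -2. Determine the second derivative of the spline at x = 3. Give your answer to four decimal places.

Let σ_i = s''(x_i). Step sizes h_i = 3, 2, 1; slopes of the chords Δ_i = (y_(i+1) - y_i)/h_i = -10/3, 7, -11.
  3·σ_0 + 10·σ_1 + 2·σ_2 = 6(Δ_1 - Δ_0) = 62
  2·σ_1 + 6·σ_2 + 1·σ_3 = 6(Δ_2 - Δ_1) = -108
Natural end conditions: σ_0 = σ_3 = 0.
Forward elimination and back-substitution give σ_0 = 0, σ_1 = 21/2, σ_2 = -43/2, σ_3 = 0.

-21.5000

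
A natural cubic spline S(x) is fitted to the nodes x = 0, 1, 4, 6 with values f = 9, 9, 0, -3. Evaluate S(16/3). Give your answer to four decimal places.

With σ_i denoting the second derivative at x_i, h_i = 1, 3, 2, and Δ_i = (y_(i+1) − y_i)/h_i = 0, -3, -3/2:
  1·σ_0 + 8·σ_1 + 3·σ_2 = 6(Δ_1 - Δ_0) = -18
  3·σ_1 + 10·σ_2 + 2·σ_3 = 6(Δ_2 - Δ_1) = 9
Natural end conditions: σ_0 = σ_3 = 0.
Forward elimination and back-substitution give σ_0 = 0, σ_1 = -207/71, σ_2 = 126/71, σ_3 = 0.
On [4, 6], S(x) = 0 - 381/142·(x - 4) + 63/71·(x - 4)² - 21/142·(x - 4)³.
With (x - 4) = 4/3: S(16/3) = -1502/639.

-2.3505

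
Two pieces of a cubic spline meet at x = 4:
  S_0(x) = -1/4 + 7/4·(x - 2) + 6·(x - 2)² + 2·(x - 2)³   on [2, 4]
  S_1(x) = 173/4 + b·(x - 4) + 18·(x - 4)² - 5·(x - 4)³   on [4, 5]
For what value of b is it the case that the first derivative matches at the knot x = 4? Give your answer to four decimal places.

49.7500

S_0'(x) = 7/4 + 12·(x - 2) + 6·(x - 2)², so S_0'(4) = 199/4. On the right, S_1'(4) = b, so b = 199/4.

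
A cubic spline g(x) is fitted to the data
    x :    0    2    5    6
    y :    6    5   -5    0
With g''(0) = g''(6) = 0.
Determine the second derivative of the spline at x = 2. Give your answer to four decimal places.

-4.0282

Put M_i = g'' at the i-th knot. Here h = (2, 3, 1) and Δ = (-1/2, -10/3, 5), so the interior equations h_(i-1)·M_(i-1) + 2(h_(i-1)+h_i)·M_i + h_i·M_(i+1) = 6(Δ_i − Δ_(i-1)) read
  2·M_0 + 10·M_1 + 3·M_2 = 6(Δ_1 - Δ_0) = -17
  3·M_1 + 8·M_2 + 1·M_3 = 6(Δ_2 - Δ_1) = 50
Natural end conditions: M_0 = M_3 = 0.
Solving the tridiagonal system: M_0 = 0, M_1 = -286/71, M_2 = 551/71, M_3 = 0.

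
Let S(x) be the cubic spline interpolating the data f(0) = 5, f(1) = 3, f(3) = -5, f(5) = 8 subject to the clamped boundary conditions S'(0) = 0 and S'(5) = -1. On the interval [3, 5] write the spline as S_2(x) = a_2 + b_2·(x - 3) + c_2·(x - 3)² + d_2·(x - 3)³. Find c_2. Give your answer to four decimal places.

With m_i denoting the second derivative at x_i, h_i = 1, 2, 2, and Δ_i = (y_(i+1) − y_i)/h_i = -2, -4, 13/2:
  1·m_0 + 6·m_1 + 2·m_2 = 6(Δ_1 - Δ_0) = -12
  2·m_1 + 8·m_2 + 2·m_3 = 6(Δ_2 - Δ_1) = 63
Clamped end conditions give two more equations: 2h_0·m_0 + h_0·m_1 = 6(Δ_0 - S'(0)) = -12 and h_2·m_2 + 2h_2·m_3 = 6(S'(5) - Δ_2) = -45.
Hence m_0 = -67/23, m_1 = -142/23, m_2 = 643/46, m_3 = -839/46.
On [3, 5], with S_2(x) = a_2 + b_2·(x - 3) + c_2·(x - 3)² + d_2·(x - 3)³: c_2 = m_2/2 = 643/92, d_2 = (m_3 - m_2)/(6h_2) = -247/92, b_2 = Δ_2 - h_2(2m_2 + m_3)/6 = 75/23.

6.9891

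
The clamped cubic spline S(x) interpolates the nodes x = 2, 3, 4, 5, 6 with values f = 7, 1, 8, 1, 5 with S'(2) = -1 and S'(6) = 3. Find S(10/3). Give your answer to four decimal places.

With σ_i denoting the second derivative at x_i, h_i = 1, 1, 1, 1, and Δ_i = (y_(i+1) − y_i)/h_i = -6, 7, -7, 4:
  1·σ_0 + 4·σ_1 + 1·σ_2 = 6(Δ_1 - Δ_0) = 78
  1·σ_1 + 4·σ_2 + 1·σ_3 = 6(Δ_2 - Δ_1) = -84
  1·σ_2 + 4·σ_3 + 1·σ_4 = 6(Δ_3 - Δ_2) = 66
Clamped end conditions give two more equations: 2h_0·σ_0 + h_0·σ_1 = 6(Δ_0 - S'(2)) = -30 and h_3·σ_3 + 2h_3·σ_4 = 6(S'(6) - Δ_3) = -6.
Forward elimination and back-substitution give σ_0 = -236/7, σ_1 = 262/7, σ_2 = -38, σ_3 = 214/7, σ_4 = -128/7.
On [3, 4], S(x) = 1 + 6/7·(x - 3) + 131/7·(x - 3)² - 88/7·(x - 3)³.
With (x - 3) = 1/3: S(10/3) = 548/189.

2.8995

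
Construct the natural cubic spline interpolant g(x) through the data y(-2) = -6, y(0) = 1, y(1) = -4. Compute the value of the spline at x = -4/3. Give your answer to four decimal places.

With M_i denoting the second derivative at x_i, h_i = 2, 1, and Δ_i = (y_(i+1) − y_i)/h_i = 7/2, -5:
  2·M_0 + 6·M_1 + 1·M_2 = 6(Δ_1 - Δ_0) = -51
Natural end conditions: M_0 = M_2 = 0.
Forward elimination and back-substitution give M_0 = 0, M_1 = -17/2, M_2 = 0.
On [-2, 0], g(x) = -6 + 19/3·(x + 2) + 0·(x + 2)² - 17/24·(x + 2)³.
With (x + 2) = 2/3: g(-4/3) = -161/81.

-1.9877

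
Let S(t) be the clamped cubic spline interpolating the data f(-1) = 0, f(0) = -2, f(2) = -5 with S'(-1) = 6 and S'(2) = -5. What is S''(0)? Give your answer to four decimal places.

8.3333

With σ_i denoting the second derivative at x_i, h_i = 1, 2, and Δ_i = (y_(i+1) − y_i)/h_i = -2, -3/2:
  1·σ_0 + 6·σ_1 + 2·σ_2 = 6(Δ_1 - Δ_0) = 3
Clamped end conditions give two more equations: 2h_0·σ_0 + h_0·σ_1 = 6(Δ_0 - S'(-1)) = -48 and h_1·σ_1 + 2h_1·σ_2 = 6(S'(2) - Δ_1) = -21.
Forward elimination and back-substitution give σ_0 = -169/6, σ_1 = 25/3, σ_2 = -113/12.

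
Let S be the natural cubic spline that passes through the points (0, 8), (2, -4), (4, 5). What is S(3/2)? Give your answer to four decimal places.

-2.7227

Put m_i = S'' at the i-th knot. Here h = (2, 2) and Δ = (-6, 9/2), so the interior equations h_(i-1)·m_(i-1) + 2(h_(i-1)+h_i)·m_i + h_i·m_(i+1) = 6(Δ_i − Δ_(i-1)) read
  2·m_0 + 8·m_1 + 2·m_2 = 6(Δ_1 - Δ_0) = 63
Natural end conditions: m_0 = m_2 = 0.
Hence m_0 = 0, m_1 = 63/8, m_2 = 0.
On [0, 2], S(x) = 8 - 69/8·x + 0·x² + 21/32·x³.
With x = 3/2: S(3/2) = -697/256.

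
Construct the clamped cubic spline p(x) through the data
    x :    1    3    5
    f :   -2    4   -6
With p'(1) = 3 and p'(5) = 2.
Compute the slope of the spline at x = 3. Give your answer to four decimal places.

-2.7500

Let m_i = p''(x_i). Step sizes h_i = 2, 2; slopes of the chords Δ_i = (y_(i+1) - y_i)/h_i = 3, -5.
  2·m_0 + 8·m_1 + 2·m_2 = 6(Δ_1 - Δ_0) = -48
Clamped end conditions give two more equations: 2h_0·m_0 + h_0·m_1 = 6(Δ_0 - p'(1)) = 0 and h_1·m_1 + 2h_1·m_2 = 6(p'(5) - Δ_1) = 42.
Hence m_0 = 23/4, m_1 = -23/2, m_2 = 65/4.
On [3, 5], p'(x) = b_1 + 2c_1·(x - 3) + 3d_1·(x - 3)² with b_1 = Δ_1 - h_1(2m_1 + m_2)/6 = -11/4, c_1 = m_1/2 = -23/4, d_1 = (m_2 - m_1)/(6h_1) = 37/16. So p'(3) = -11/4.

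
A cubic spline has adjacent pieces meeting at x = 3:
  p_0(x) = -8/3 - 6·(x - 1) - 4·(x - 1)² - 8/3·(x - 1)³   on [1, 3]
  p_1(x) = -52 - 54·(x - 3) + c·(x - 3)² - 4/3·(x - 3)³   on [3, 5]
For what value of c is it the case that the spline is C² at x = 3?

p_0''(x) = -8 - 16·(x - 1), so p_0''(3) = -40. On the right, p_1''(3) = 2c, so c = -20.

-20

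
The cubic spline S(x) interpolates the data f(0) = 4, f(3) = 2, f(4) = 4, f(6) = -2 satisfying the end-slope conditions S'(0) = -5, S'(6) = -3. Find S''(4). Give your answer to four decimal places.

-6.2857

Put M_i = S'' at the i-th knot. Here h = (3, 1, 2) and Δ = (-2/3, 2, -3), so the interior equations h_(i-1)·M_(i-1) + 2(h_(i-1)+h_i)·M_i + h_i·M_(i+1) = 6(Δ_i − Δ_(i-1)) read
  3·M_0 + 8·M_1 + 1·M_2 = 6(Δ_1 - Δ_0) = 16
  1·M_1 + 6·M_2 + 2·M_3 = 6(Δ_2 - Δ_1) = -30
Clamped end conditions give two more equations: 2h_0·M_0 + h_0·M_1 = 6(Δ_0 - S'(0)) = 26 and h_2·M_2 + 2h_2·M_3 = 6(S'(6) - Δ_2) = 0.
Forward elimination and back-substitution give M_0 = 76/21, M_1 = 10/7, M_2 = -44/7, M_3 = 22/7.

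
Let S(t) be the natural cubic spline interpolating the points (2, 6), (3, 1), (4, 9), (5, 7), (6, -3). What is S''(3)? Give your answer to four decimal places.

24.3214

Put σ_i = S'' at the i-th knot. Here h = (1, 1, 1, 1) and Δ = (-5, 8, -2, -10), so the interior equations h_(i-1)·σ_(i-1) + 2(h_(i-1)+h_i)·σ_i + h_i·σ_(i+1) = 6(Δ_i − Δ_(i-1)) read
  1·σ_0 + 4·σ_1 + 1·σ_2 = 6(Δ_1 - Δ_0) = 78
  1·σ_1 + 4·σ_2 + 1·σ_3 = 6(Δ_2 - Δ_1) = -60
  1·σ_2 + 4·σ_3 + 1·σ_4 = 6(Δ_3 - Δ_2) = -48
Natural end conditions: σ_0 = σ_4 = 0.
Solving the tridiagonal system: σ_0 = 0, σ_1 = 681/28, σ_2 = -135/7, σ_3 = -201/28, σ_4 = 0.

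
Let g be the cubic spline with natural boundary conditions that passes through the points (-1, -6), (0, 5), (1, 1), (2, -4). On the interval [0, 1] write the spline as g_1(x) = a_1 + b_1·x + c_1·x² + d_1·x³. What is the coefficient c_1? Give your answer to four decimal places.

Let M_i = g''(x_i). Step sizes h_i = 1, 1, 1; slopes of the chords Δ_i = (y_(i+1) - y_i)/h_i = 11, -4, -5.
  1·M_0 + 4·M_1 + 1·M_2 = 6(Δ_1 - Δ_0) = -90
  1·M_1 + 4·M_2 + 1·M_3 = 6(Δ_2 - Δ_1) = -6
Natural end conditions: M_0 = M_3 = 0.
Forward elimination and back-substitution give M_0 = 0, M_1 = -118/5, M_2 = 22/5, M_3 = 0.
On [0, 1], with g_1(x) = a_1 + b_1·x + c_1·x² + d_1·x³: c_1 = M_1/2 = -59/5, d_1 = (M_2 - M_1)/(6h_1) = 14/3, b_1 = Δ_1 - h_1(2M_1 + M_2)/6 = 47/15.

-11.8000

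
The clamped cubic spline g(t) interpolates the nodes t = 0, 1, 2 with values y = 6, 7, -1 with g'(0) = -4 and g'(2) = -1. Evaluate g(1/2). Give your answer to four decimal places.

With σ_i denoting the second derivative at x_i, h_i = 1, 1, and Δ_i = (y_(i+1) − y_i)/h_i = 1, -8:
  1·σ_0 + 4·σ_1 + 1·σ_2 = 6(Δ_1 - Δ_0) = -54
Clamped end conditions give two more equations: 2h_0·σ_0 + h_0·σ_1 = 6(Δ_0 - g'(0)) = 30 and h_1·σ_1 + 2h_1·σ_2 = 6(g'(2) - Δ_1) = 42.
Solving: σ_0 = 30, σ_1 = -30, σ_2 = 36.
On [0, 1], g(t) = 6 - 4·t + 15·t² - 10·t³.
With t = 1/2: g(1/2) = 13/2.

6.5000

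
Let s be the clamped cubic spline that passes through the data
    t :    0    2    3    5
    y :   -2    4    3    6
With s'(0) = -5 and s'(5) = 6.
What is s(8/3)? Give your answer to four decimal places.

3.6875

Put M_i = s'' at the i-th knot. Here h = (2, 1, 2) and Δ = (3, -1, 3/2), so the interior equations h_(i-1)·M_(i-1) + 2(h_(i-1)+h_i)·M_i + h_i·M_(i+1) = 6(Δ_i − Δ_(i-1)) read
  2·M_0 + 6·M_1 + 1·M_2 = 6(Δ_1 - Δ_0) = -24
  1·M_1 + 6·M_2 + 2·M_3 = 6(Δ_2 - Δ_1) = 15
Clamped end conditions give two more equations: 2h_0·M_0 + h_0·M_1 = 6(Δ_0 - s'(0)) = 48 and h_2·M_2 + 2h_2·M_3 = 6(s'(5) - Δ_2) = 27.
Forward elimination and back-substitution give M_0 = 545/32, M_1 = -161/16, M_2 = 37/16, M_3 = 179/32.
On [2, 3], s(t) = 4 + 63/32·(t - 2) - 161/32·(t - 2)² + 33/16·(t - 2)³.
With (t - 2) = 2/3: s(8/3) = 59/16.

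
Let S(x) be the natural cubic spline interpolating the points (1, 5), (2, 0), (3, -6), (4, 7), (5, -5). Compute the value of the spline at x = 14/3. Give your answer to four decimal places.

1.3915

With M_i denoting the second derivative at x_i, h_i = 1, 1, 1, 1, and Δ_i = (y_(i+1) − y_i)/h_i = -5, -6, 13, -12:
  1·M_0 + 4·M_1 + 1·M_2 = 6(Δ_1 - Δ_0) = -6
  1·M_1 + 4·M_2 + 1·M_3 = 6(Δ_2 - Δ_1) = 114
  1·M_2 + 4·M_3 + 1·M_4 = 6(Δ_3 - Δ_2) = -150
Natural end conditions: M_0 = M_4 = 0.
Forward elimination and back-substitution give M_0 = 0, M_1 = -87/7, M_2 = 306/7, M_3 = -339/7, M_4 = 0.
On [4, 5], S(x) = 7 + 29/7·(x - 4) - 339/14·(x - 4)² + 113/14·(x - 4)³.
With (x - 4) = 2/3: S(14/3) = 263/189.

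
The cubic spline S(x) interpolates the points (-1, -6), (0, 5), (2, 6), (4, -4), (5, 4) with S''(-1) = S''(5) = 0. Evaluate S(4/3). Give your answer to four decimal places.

8.7728

Put σ_i = S'' at the i-th knot. Here h = (1, 2, 2, 1) and Δ = (11, 1/2, -5, 8), so the interior equations h_(i-1)·σ_(i-1) + 2(h_(i-1)+h_i)·σ_i + h_i·σ_(i+1) = 6(Δ_i − Δ_(i-1)) read
  1·σ_0 + 6·σ_1 + 2·σ_2 = 6(Δ_1 - Δ_0) = -63
  2·σ_1 + 8·σ_2 + 2·σ_3 = 6(Δ_2 - Δ_1) = -33
  2·σ_2 + 6·σ_3 + 1·σ_4 = 6(Δ_3 - Δ_2) = 78
Natural end conditions: σ_0 = σ_4 = 0.
Solving: σ_0 = 0, σ_1 = -43/5, σ_2 = -57/10, σ_3 = 149/10, σ_4 = 0.
On [0, 2], S(x) = 5 + 122/15·x - 43/10·x² + 29/120·x³.
With x = 4/3: S(4/3) = 3553/405.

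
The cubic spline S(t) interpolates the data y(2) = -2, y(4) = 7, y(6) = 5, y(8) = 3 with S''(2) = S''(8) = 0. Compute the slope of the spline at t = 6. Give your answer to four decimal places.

-1.7333

With M_i denoting the second derivative at x_i, h_i = 2, 2, 2, and Δ_i = (y_(i+1) − y_i)/h_i = 9/2, -1, -1:
  2·M_0 + 8·M_1 + 2·M_2 = 6(Δ_1 - Δ_0) = -33
  2·M_1 + 8·M_2 + 2·M_3 = 6(Δ_2 - Δ_1) = 0
Natural end conditions: M_0 = M_3 = 0.
Solving the tridiagonal system: M_0 = 0, M_1 = -22/5, M_2 = 11/10, M_3 = 0.
On [6, 8], S'(t) = b_2 + 2c_2·(t - 6) + 3d_2·(t - 6)² with b_2 = Δ_2 - h_2(2M_2 + M_3)/6 = -26/15, c_2 = M_2/2 = 11/20, d_2 = (M_3 - M_2)/(6h_2) = -11/120. So S'(6) = -26/15.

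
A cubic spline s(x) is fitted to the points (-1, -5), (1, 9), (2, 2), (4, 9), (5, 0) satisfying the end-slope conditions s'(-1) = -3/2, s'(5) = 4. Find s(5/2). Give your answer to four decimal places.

Let m_i = s''(x_i). Step sizes h_i = 2, 1, 2, 1; slopes of the chords Δ_i = (y_(i+1) - y_i)/h_i = 7, -7, 7/2, -9.
  2·m_0 + 6·m_1 + 1·m_2 = 6(Δ_1 - Δ_0) = -84
  1·m_1 + 6·m_2 + 2·m_3 = 6(Δ_2 - Δ_1) = 63
  2·m_2 + 6·m_3 + 1·m_4 = 6(Δ_3 - Δ_2) = -75
Clamped end conditions give two more equations: 2h_0·m_0 + h_0·m_1 = 6(Δ_0 - s'(-1)) = 51 and h_3·m_3 + 2h_3·m_4 = 6(s'(5) - Δ_3) = 78.
Solving: m_0 = 9743/372, m_1 = -2500/93, m_2 = 4633/186, m_3 = -2770/93, m_4 = 5012/93.
On [2, 4], s(x) = 2 - 197/62·(x - 2) + 4633/372·(x - 2)² - 3391/744·(x - 2)³.
With (x - 2) = 1/2: s(5/2) = 5863/1984.

2.9551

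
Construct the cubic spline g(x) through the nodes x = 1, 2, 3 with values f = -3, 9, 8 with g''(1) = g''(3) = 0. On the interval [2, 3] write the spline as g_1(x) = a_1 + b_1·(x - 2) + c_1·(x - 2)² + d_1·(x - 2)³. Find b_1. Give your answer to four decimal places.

5.5000

With M_i denoting the second derivative at x_i, h_i = 1, 1, and Δ_i = (y_(i+1) − y_i)/h_i = 12, -1:
  1·M_0 + 4·M_1 + 1·M_2 = 6(Δ_1 - Δ_0) = -78
Natural end conditions: M_0 = M_2 = 0.
Solving the tridiagonal system: M_0 = 0, M_1 = -39/2, M_2 = 0.
On [2, 3], with g_1(x) = a_1 + b_1·(x - 2) + c_1·(x - 2)² + d_1·(x - 2)³: c_1 = M_1/2 = -39/4, d_1 = (M_2 - M_1)/(6h_1) = 13/4, b_1 = Δ_1 - h_1(2M_1 + M_2)/6 = 11/2.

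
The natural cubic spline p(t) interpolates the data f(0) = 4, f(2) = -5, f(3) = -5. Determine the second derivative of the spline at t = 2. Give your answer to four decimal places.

4.5000

Let M_i = p''(x_i). Step sizes h_i = 2, 1; slopes of the chords Δ_i = (y_(i+1) - y_i)/h_i = -9/2, 0.
  2·M_0 + 6·M_1 + 1·M_2 = 6(Δ_1 - Δ_0) = 27
Natural end conditions: M_0 = M_2 = 0.
Solving the tridiagonal system: M_0 = 0, M_1 = 9/2, M_2 = 0.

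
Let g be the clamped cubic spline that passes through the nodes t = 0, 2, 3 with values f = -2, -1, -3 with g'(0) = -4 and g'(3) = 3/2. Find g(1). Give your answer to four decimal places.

-2.1042

Put m_i = g'' at the i-th knot. Here h = (2, 1) and Δ = (1/2, -2), so the interior equations h_(i-1)·m_(i-1) + 2(h_(i-1)+h_i)·m_i + h_i·m_(i+1) = 6(Δ_i − Δ_(i-1)) read
  2·m_0 + 6·m_1 + 1·m_2 = 6(Δ_1 - Δ_0) = -15
Clamped end conditions give two more equations: 2h_0·m_0 + h_0·m_1 = 6(Δ_0 - g'(0)) = 27 and h_1·m_1 + 2h_1·m_2 = 6(g'(3) - Δ_1) = 21.
Forward elimination and back-substitution give m_0 = 133/12, m_1 = -26/3, m_2 = 89/6.
On [0, 2], g(t) = -2 - 4·t + 133/24·t² - 79/48·t³.
With t = 1: g(1) = -101/48.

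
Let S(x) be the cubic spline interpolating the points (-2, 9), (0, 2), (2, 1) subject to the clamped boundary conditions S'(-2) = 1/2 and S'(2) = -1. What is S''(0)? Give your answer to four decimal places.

Put m_i = S'' at the i-th knot. Here h = (2, 2) and Δ = (-7/2, -1/2), so the interior equations h_(i-1)·m_(i-1) + 2(h_(i-1)+h_i)·m_i + h_i·m_(i+1) = 6(Δ_i − Δ_(i-1)) read
  2·m_0 + 8·m_1 + 2·m_2 = 6(Δ_1 - Δ_0) = 18
Clamped end conditions give two more equations: 2h_0·m_0 + h_0·m_1 = 6(Δ_0 - S'(-2)) = -24 and h_1·m_1 + 2h_1·m_2 = 6(S'(2) - Δ_1) = -3.
Solving: m_0 = -69/8, m_1 = 21/4, m_2 = -27/8.

5.2500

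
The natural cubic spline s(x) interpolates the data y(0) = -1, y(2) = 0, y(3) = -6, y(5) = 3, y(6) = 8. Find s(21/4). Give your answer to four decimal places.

Let σ_i = s''(x_i). Step sizes h_i = 2, 1, 2, 1; slopes of the chords Δ_i = (y_(i+1) - y_i)/h_i = 1/2, -6, 9/2, 5.
  2·σ_0 + 6·σ_1 + 1·σ_2 = 6(Δ_1 - Δ_0) = -39
  1·σ_1 + 6·σ_2 + 2·σ_3 = 6(Δ_2 - Δ_1) = 63
  2·σ_2 + 6·σ_3 + 1·σ_4 = 6(Δ_3 - Δ_2) = 3
Natural end conditions: σ_0 = σ_4 = 0.
Solving the tridiagonal system: σ_0 = 0, σ_1 = -270/31, σ_2 = 411/31, σ_3 = -243/62, σ_4 = 0.
On [5, 6], s(x) = 3 + 391/62·(x - 5) - 243/124·(x - 5)² + 81/124·(x - 5)³.
With (x - 5) = 1/4: s(21/4) = 35429/7936.

4.4643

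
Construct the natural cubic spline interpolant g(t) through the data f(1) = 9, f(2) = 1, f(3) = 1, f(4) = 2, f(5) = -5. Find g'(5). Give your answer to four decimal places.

Let m_i = g''(x_i). Step sizes h_i = 1, 1, 1, 1; slopes of the chords Δ_i = (y_(i+1) - y_i)/h_i = -8, 0, 1, -7.
  1·m_0 + 4·m_1 + 1·m_2 = 6(Δ_1 - Δ_0) = 48
  1·m_1 + 4·m_2 + 1·m_3 = 6(Δ_2 - Δ_1) = 6
  1·m_2 + 4·m_3 + 1·m_4 = 6(Δ_3 - Δ_2) = -48
Natural end conditions: m_0 = m_4 = 0.
Solving: m_0 = 0, m_1 = 81/7, m_2 = 12/7, m_3 = -87/7, m_4 = 0.
On [4, 5], g'(t) = b_3 + 2c_3·(t - 4) + 3d_3·(t - 4)² with b_3 = Δ_3 - h_3(2m_3 + m_4)/6 = -20/7, c_3 = m_3/2 = -87/14, d_3 = (m_4 - m_3)/(6h_3) = 29/14. So g'(5) = -127/14.

-9.0714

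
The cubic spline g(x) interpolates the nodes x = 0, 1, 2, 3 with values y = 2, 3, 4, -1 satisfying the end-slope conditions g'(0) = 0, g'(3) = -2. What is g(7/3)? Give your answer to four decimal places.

With M_i denoting the second derivative at x_i, h_i = 1, 1, 1, and Δ_i = (y_(i+1) − y_i)/h_i = 1, 1, -5:
  1·M_0 + 4·M_1 + 1·M_2 = 6(Δ_1 - Δ_0) = 0
  1·M_1 + 4·M_2 + 1·M_3 = 6(Δ_2 - Δ_1) = -36
Clamped end conditions give two more equations: 2h_0·M_0 + h_0·M_1 = 6(Δ_0 - g'(0)) = 6 and h_2·M_2 + 2h_2·M_3 = 6(g'(3) - Δ_2) = 18.
Hence M_0 = 22/15, M_1 = 46/15, M_2 = -206/15, M_3 = 238/15.
On [2, 3], g(x) = 4 - 46/15·(x - 2) - 103/15·(x - 2)² + 74/15·(x - 2)³.
With (x - 2) = 1/3: g(7/3) = 971/405.

2.3975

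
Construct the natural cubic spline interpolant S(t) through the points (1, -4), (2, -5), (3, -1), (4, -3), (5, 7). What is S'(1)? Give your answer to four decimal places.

Write M_i for S''(x_i). With h_i = 1, 1, 1, 1 and divided differences Δ_i = -1, 4, -2, 10, the continuity of S' gives the tridiagonal system
  1·M_0 + 4·M_1 + 1·M_2 = 6(Δ_1 - Δ_0) = 30
  1·M_1 + 4·M_2 + 1·M_3 = 6(Δ_2 - Δ_1) = -36
  1·M_2 + 4·M_3 + 1·M_4 = 6(Δ_3 - Δ_2) = 72
Natural end conditions: M_0 = M_4 = 0.
Hence M_0 = 0, M_1 = 333/28, M_2 = -123/7, M_3 = 627/28, M_4 = 0.
On [1, 2], S'(t) = b_0 + 2c_0·(t - 1) + 3d_0·(t - 1)² with b_0 = Δ_0 - h_0(2M_0 + M_1)/6 = -167/56, c_0 = M_0/2 = 0, d_0 = (M_1 - M_0)/(6h_0) = 111/56. So S'(1) = -167/56.

-2.9821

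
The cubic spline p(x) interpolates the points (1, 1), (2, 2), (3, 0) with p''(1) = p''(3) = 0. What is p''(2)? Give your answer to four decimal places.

With σ_i denoting the second derivative at x_i, h_i = 1, 1, and Δ_i = (y_(i+1) − y_i)/h_i = 1, -2:
  1·σ_0 + 4·σ_1 + 1·σ_2 = 6(Δ_1 - Δ_0) = -18
Natural end conditions: σ_0 = σ_2 = 0.
Hence σ_0 = 0, σ_1 = -9/2, σ_2 = 0.

-4.5000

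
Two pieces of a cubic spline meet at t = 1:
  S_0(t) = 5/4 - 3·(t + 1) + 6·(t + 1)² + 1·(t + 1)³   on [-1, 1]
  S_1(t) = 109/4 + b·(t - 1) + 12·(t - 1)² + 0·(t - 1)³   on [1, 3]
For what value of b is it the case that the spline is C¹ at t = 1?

33

S_0'(t) = -3 + 12·(t + 1) + 3·(t + 1)², so S_0'(1) = 33. On the right, S_1'(1) = b, so b = 33.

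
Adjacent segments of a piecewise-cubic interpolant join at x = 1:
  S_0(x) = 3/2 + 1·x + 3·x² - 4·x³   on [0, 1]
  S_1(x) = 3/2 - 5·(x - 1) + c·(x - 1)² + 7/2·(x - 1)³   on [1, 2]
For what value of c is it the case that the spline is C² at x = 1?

-9

S_0''(x) = 6 - 24·x, so S_0''(1) = -18. On the right, S_1''(1) = 2c, so c = -9.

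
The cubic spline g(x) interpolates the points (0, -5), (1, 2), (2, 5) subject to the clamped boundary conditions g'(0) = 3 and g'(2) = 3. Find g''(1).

-12

With M_i denoting the second derivative at x_i, h_i = 1, 1, and Δ_i = (y_(i+1) − y_i)/h_i = 7, 3:
  1·M_0 + 4·M_1 + 1·M_2 = 6(Δ_1 - Δ_0) = -24
Clamped end conditions give two more equations: 2h_0·M_0 + h_0·M_1 = 6(Δ_0 - g'(0)) = 24 and h_1·M_1 + 2h_1·M_2 = 6(g'(2) - Δ_1) = 0.
Hence M_0 = 18, M_1 = -12, M_2 = 6.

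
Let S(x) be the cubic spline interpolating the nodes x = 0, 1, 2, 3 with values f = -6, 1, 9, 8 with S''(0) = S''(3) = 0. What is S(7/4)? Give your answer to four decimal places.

7.6063

Write M_i for S''(x_i). With h_i = 1, 1, 1 and divided differences Δ_i = 7, 8, -1, the continuity of S' gives the tridiagonal system
  1·M_0 + 4·M_1 + 1·M_2 = 6(Δ_1 - Δ_0) = 6
  1·M_1 + 4·M_2 + 1·M_3 = 6(Δ_2 - Δ_1) = -54
Natural end conditions: M_0 = M_3 = 0.
Solving the tridiagonal system: M_0 = 0, M_1 = 26/5, M_2 = -74/5, M_3 = 0.
On [1, 2], S(x) = 1 + 131/15·(x - 1) + 13/5·(x - 1)² - 10/3·(x - 1)³.
With (x - 1) = 3/4: S(7/4) = 1217/160.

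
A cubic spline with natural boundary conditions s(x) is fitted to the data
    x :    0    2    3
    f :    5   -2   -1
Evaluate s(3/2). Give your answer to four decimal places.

-1.2344

With M_i denoting the second derivative at x_i, h_i = 2, 1, and Δ_i = (y_(i+1) − y_i)/h_i = -7/2, 1:
  2·M_0 + 6·M_1 + 1·M_2 = 6(Δ_1 - Δ_0) = 27
Natural end conditions: M_0 = M_2 = 0.
Solving: M_0 = 0, M_1 = 9/2, M_2 = 0.
On [0, 2], s(x) = 5 - 5·x + 0·x² + 3/8·x³.
With x = 3/2: s(3/2) = -79/64.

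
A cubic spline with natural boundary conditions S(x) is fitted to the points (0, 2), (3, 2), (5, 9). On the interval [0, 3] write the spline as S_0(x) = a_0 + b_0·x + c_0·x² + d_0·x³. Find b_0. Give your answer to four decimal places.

-1.0500

Put σ_i = S'' at the i-th knot. Here h = (3, 2) and Δ = (0, 7/2), so the interior equations h_(i-1)·σ_(i-1) + 2(h_(i-1)+h_i)·σ_i + h_i·σ_(i+1) = 6(Δ_i − Δ_(i-1)) read
  3·σ_0 + 10·σ_1 + 2·σ_2 = 6(Δ_1 - Δ_0) = 21
Natural end conditions: σ_0 = σ_2 = 0.
Solving the tridiagonal system: σ_0 = 0, σ_1 = 21/10, σ_2 = 0.
On [0, 3], with S_0(x) = a_0 + b_0·x + c_0·x² + d_0·x³: c_0 = σ_0/2 = 0, d_0 = (σ_1 - σ_0)/(6h_0) = 7/60, b_0 = Δ_0 - h_0(2σ_0 + σ_1)/6 = -21/20.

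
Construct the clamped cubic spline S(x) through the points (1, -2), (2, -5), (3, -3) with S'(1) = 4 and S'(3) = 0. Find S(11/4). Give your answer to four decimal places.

With M_i denoting the second derivative at x_i, h_i = 1, 1, and Δ_i = (y_(i+1) − y_i)/h_i = -3, 2:
  1·M_0 + 4·M_1 + 1·M_2 = 6(Δ_1 - Δ_0) = 30
Clamped end conditions give two more equations: 2h_0·M_0 + h_0·M_1 = 6(Δ_0 - S'(1)) = -42 and h_1·M_1 + 2h_1·M_2 = 6(S'(3) - Δ_1) = -12.
Forward elimination and back-substitution give M_0 = -61/2, M_1 = 19, M_2 = -31/2.
On [2, 3], S(x) = -5 - 7/4·(x - 2) + 19/2·(x - 2)² - 23/4·(x - 2)³.
With (x - 2) = 3/4: S(11/4) = -869/256.

-3.3945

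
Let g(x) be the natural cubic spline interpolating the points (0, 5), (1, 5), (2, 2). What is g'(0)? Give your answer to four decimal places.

With σ_i denoting the second derivative at x_i, h_i = 1, 1, and Δ_i = (y_(i+1) − y_i)/h_i = 0, -3:
  1·σ_0 + 4·σ_1 + 1·σ_2 = 6(Δ_1 - Δ_0) = -18
Natural end conditions: σ_0 = σ_2 = 0.
Solving: σ_0 = 0, σ_1 = -9/2, σ_2 = 0.
On [0, 1], g'(x) = b_0 + 2c_0·x + 3d_0·x² with b_0 = Δ_0 - h_0(2σ_0 + σ_1)/6 = 3/4, c_0 = σ_0/2 = 0, d_0 = (σ_1 - σ_0)/(6h_0) = -3/4. So g'(0) = 3/4.

0.7500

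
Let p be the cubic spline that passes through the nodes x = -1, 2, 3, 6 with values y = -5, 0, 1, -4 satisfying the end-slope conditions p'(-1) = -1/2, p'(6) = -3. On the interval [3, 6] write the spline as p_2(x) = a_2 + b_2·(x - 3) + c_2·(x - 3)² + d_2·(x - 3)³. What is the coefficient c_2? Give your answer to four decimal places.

-0.8182

Put m_i = p'' at the i-th knot. Here h = (3, 1, 3) and Δ = (5/3, 1, -5/3), so the interior equations h_(i-1)·m_(i-1) + 2(h_(i-1)+h_i)·m_i + h_i·m_(i+1) = 6(Δ_i − Δ_(i-1)) read
  3·m_0 + 8·m_1 + 1·m_2 = 6(Δ_1 - Δ_0) = -4
  1·m_1 + 8·m_2 + 3·m_3 = 6(Δ_2 - Δ_1) = -16
Clamped end conditions give two more equations: 2h_0·m_0 + h_0·m_1 = 6(Δ_0 - p'(-1)) = 13 and h_2·m_2 + 2h_2·m_3 = 6(p'(6) - Δ_2) = -8.
Forward elimination and back-substitution give m_0 = 94/33, m_1 = -15/11, m_2 = -18/11, m_3 = -17/33.
On [3, 6], with p_2(x) = a_2 + b_2·(x - 3) + c_2·(x - 3)² + d_2·(x - 3)³: c_2 = m_2/2 = -9/11, d_2 = (m_3 - m_2)/(6h_2) = 37/594, b_2 = Δ_2 - h_2(2m_2 + m_3)/6 = 5/22.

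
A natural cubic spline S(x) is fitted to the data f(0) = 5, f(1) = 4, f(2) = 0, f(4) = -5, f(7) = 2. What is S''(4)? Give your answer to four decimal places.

2.6121

Write σ_i for S''(x_i). With h_i = 1, 1, 2, 3 and divided differences Δ_i = -1, -4, -5/2, 7/3, the continuity of S' gives the tridiagonal system
  1·σ_0 + 4·σ_1 + 1·σ_2 = 6(Δ_1 - Δ_0) = -18
  1·σ_1 + 6·σ_2 + 2·σ_3 = 6(Δ_2 - Δ_1) = 9
  2·σ_2 + 10·σ_3 + 3·σ_4 = 6(Δ_3 - Δ_2) = 29
Natural end conditions: σ_0 = σ_4 = 0.
Hence σ_0 = 0, σ_1 = -520/107, σ_2 = 154/107, σ_3 = 559/214, σ_4 = 0.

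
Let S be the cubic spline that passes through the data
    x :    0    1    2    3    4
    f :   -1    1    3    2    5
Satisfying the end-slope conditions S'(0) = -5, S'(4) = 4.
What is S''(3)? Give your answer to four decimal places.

Let m_i = S''(x_i). Step sizes h_i = 1, 1, 1, 1; slopes of the chords Δ_i = (y_(i+1) - y_i)/h_i = 2, 2, -1, 3.
  1·m_0 + 4·m_1 + 1·m_2 = 6(Δ_1 - Δ_0) = 0
  1·m_1 + 4·m_2 + 1·m_3 = 6(Δ_2 - Δ_1) = -18
  1·m_2 + 4·m_3 + 1·m_4 = 6(Δ_3 - Δ_2) = 24
Clamped end conditions give two more equations: 2h_0·m_0 + h_0·m_1 = 6(Δ_0 - S'(0)) = 42 and h_3·m_3 + 2h_3·m_4 = 6(S'(4) - Δ_3) = 6.
Forward elimination and back-substitution give m_0 = 93/4, m_1 = -9/2, m_2 = -21/4, m_3 = 15/2, m_4 = -3/4.

7.5000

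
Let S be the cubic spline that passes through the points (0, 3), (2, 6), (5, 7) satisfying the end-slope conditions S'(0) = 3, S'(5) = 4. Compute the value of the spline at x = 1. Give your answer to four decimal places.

5.2875

Let M_i = S''(x_i). Step sizes h_i = 2, 3; slopes of the chords Δ_i = (y_(i+1) - y_i)/h_i = 3/2, 1/3.
  2·M_0 + 10·M_1 + 3·M_2 = 6(Δ_1 - Δ_0) = -7
Clamped end conditions give two more equations: 2h_0·M_0 + h_0·M_1 = 6(Δ_0 - S'(0)) = -9 and h_1·M_1 + 2h_1·M_2 = 6(S'(5) - Δ_1) = 22.
Solving: M_0 = -27/20, M_1 = -9/5, M_2 = 137/30.
On [0, 2], S(x) = 3 + 3·x - 27/40·x² - 3/80·x³.
With x = 1: S(1) = 423/80.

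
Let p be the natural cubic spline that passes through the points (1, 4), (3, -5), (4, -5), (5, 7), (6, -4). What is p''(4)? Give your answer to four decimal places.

28.4651

Put σ_i = p'' at the i-th knot. Here h = (2, 1, 1, 1) and Δ = (-9/2, 0, 12, -11), so the interior equations h_(i-1)·σ_(i-1) + 2(h_(i-1)+h_i)·σ_i + h_i·σ_(i+1) = 6(Δ_i − Δ_(i-1)) read
  2·σ_0 + 6·σ_1 + 1·σ_2 = 6(Δ_1 - Δ_0) = 27
  1·σ_1 + 4·σ_2 + 1·σ_3 = 6(Δ_2 - Δ_1) = 72
  1·σ_2 + 4·σ_3 + 1·σ_4 = 6(Δ_3 - Δ_2) = -138
Natural end conditions: σ_0 = σ_4 = 0.
Forward elimination and back-substitution give σ_0 = 0, σ_1 = -21/86, σ_2 = 1224/43, σ_3 = -3579/86, σ_4 = 0.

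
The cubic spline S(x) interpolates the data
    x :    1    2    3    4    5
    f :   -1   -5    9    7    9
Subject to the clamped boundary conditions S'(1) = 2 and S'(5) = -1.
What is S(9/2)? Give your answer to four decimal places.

7.8996

Put M_i = S'' at the i-th knot. Here h = (1, 1, 1, 1) and Δ = (-4, 14, -2, 2), so the interior equations h_(i-1)·M_(i-1) + 2(h_(i-1)+h_i)·M_i + h_i·M_(i+1) = 6(Δ_i − Δ_(i-1)) read
  1·M_0 + 4·M_1 + 1·M_2 = 6(Δ_1 - Δ_0) = 108
  1·M_1 + 4·M_2 + 1·M_3 = 6(Δ_2 - Δ_1) = -96
  1·M_2 + 4·M_3 + 1·M_4 = 6(Δ_3 - Δ_2) = 24
Clamped end conditions give two more equations: 2h_0·M_0 + h_0·M_1 = 6(Δ_0 - S'(1)) = -36 and h_3·M_3 + 2h_3·M_4 = 6(S'(5) - Δ_3) = -18.
Solving the tridiagonal system: M_0 = -1173/28, M_1 = 669/14, M_2 = -165/4, M_3 = 297/14, M_4 = -549/28.
On [4, 5], S(x) = 7 - 101/56·(x - 4) + 297/28·(x - 4)² - 381/56·(x - 4)³.
With (x - 4) = 1/2: S(9/2) = 3539/448.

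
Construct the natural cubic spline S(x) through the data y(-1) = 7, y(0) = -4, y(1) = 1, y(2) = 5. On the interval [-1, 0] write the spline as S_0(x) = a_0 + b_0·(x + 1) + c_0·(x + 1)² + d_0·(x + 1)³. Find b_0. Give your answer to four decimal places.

-15.3333

Let σ_i = S''(x_i). Step sizes h_i = 1, 1, 1; slopes of the chords Δ_i = (y_(i+1) - y_i)/h_i = -11, 5, 4.
  1·σ_0 + 4·σ_1 + 1·σ_2 = 6(Δ_1 - Δ_0) = 96
  1·σ_1 + 4·σ_2 + 1·σ_3 = 6(Δ_2 - Δ_1) = -6
Natural end conditions: σ_0 = σ_3 = 0.
Solving: σ_0 = 0, σ_1 = 26, σ_2 = -8, σ_3 = 0.
On [-1, 0], with S_0(x) = a_0 + b_0·(x + 1) + c_0·(x + 1)² + d_0·(x + 1)³: c_0 = σ_0/2 = 0, d_0 = (σ_1 - σ_0)/(6h_0) = 13/3, b_0 = Δ_0 - h_0(2σ_0 + σ_1)/6 = -46/3.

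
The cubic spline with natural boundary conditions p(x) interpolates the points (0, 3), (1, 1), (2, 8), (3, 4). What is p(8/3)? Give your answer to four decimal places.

Let m_i = p''(x_i). Step sizes h_i = 1, 1, 1; slopes of the chords Δ_i = (y_(i+1) - y_i)/h_i = -2, 7, -4.
  1·m_0 + 4·m_1 + 1·m_2 = 6(Δ_1 - Δ_0) = 54
  1·m_1 + 4·m_2 + 1·m_3 = 6(Δ_2 - Δ_1) = -66
Natural end conditions: m_0 = m_3 = 0.
Solving: m_0 = 0, m_1 = 94/5, m_2 = -106/5, m_3 = 0.
On [2, 3], p(x) = 8 + 46/15·(x - 2) - 53/5·(x - 2)² + 53/15·(x - 2)³.
With (x - 2) = 2/3: p(8/3) = 2584/405.

6.3802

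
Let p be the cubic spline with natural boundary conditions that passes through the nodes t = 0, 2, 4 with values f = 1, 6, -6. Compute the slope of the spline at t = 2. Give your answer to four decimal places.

-1.7500

Let M_i = p''(x_i). Step sizes h_i = 2, 2; slopes of the chords Δ_i = (y_(i+1) - y_i)/h_i = 5/2, -6.
  2·M_0 + 8·M_1 + 2·M_2 = 6(Δ_1 - Δ_0) = -51
Natural end conditions: M_0 = M_2 = 0.
Solving the tridiagonal system: M_0 = 0, M_1 = -51/8, M_2 = 0.
On [2, 4], p'(t) = b_1 + 2c_1·(t - 2) + 3d_1·(t - 2)² with b_1 = Δ_1 - h_1(2M_1 + M_2)/6 = -7/4, c_1 = M_1/2 = -51/16, d_1 = (M_2 - M_1)/(6h_1) = 17/32. So p'(2) = -7/4.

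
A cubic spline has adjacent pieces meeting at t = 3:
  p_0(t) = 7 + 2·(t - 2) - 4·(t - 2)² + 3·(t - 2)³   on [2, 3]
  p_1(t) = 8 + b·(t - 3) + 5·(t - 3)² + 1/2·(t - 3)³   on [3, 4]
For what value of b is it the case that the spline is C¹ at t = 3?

3

p_0'(t) = 2 - 8·(t - 2) + 9·(t - 2)², so p_0'(3) = 3. On the right, p_1'(3) = b, so b = 3.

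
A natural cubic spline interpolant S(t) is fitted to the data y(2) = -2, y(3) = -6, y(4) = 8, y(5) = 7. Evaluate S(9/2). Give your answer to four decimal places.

Write σ_i for S''(x_i). With h_i = 1, 1, 1 and divided differences Δ_i = -4, 14, -1, the continuity of S' gives the tridiagonal system
  1·σ_0 + 4·σ_1 + 1·σ_2 = 6(Δ_1 - Δ_0) = 108
  1·σ_1 + 4·σ_2 + 1·σ_3 = 6(Δ_2 - Δ_1) = -90
Natural end conditions: σ_0 = σ_3 = 0.
Hence σ_0 = 0, σ_1 = 174/5, σ_2 = -156/5, σ_3 = 0.
On [4, 5], S(t) = 8 + 47/5·(t - 4) - 78/5·(t - 4)² + 26/5·(t - 4)³.
With (t - 4) = 1/2: S(9/2) = 189/20.

9.4500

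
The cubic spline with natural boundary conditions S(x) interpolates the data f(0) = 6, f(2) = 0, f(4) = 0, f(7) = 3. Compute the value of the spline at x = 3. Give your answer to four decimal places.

With m_i denoting the second derivative at x_i, h_i = 2, 2, 3, and Δ_i = (y_(i+1) − y_i)/h_i = -3, 0, 1:
  2·m_0 + 8·m_1 + 2·m_2 = 6(Δ_1 - Δ_0) = 18
  2·m_1 + 10·m_2 + 3·m_3 = 6(Δ_2 - Δ_1) = 6
Natural end conditions: m_0 = m_3 = 0.
Hence m_0 = 0, m_1 = 42/19, m_2 = 3/19, m_3 = 0.
On [2, 4], S(x) = 0 - 29/19·(x - 2) + 21/19·(x - 2)² - 13/76·(x - 2)³.
With (x - 2) = 1: S(3) = -45/76.

-0.5921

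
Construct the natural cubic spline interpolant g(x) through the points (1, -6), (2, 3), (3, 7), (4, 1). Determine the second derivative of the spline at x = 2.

-4

With M_i denoting the second derivative at x_i, h_i = 1, 1, 1, and Δ_i = (y_(i+1) − y_i)/h_i = 9, 4, -6:
  1·M_0 + 4·M_1 + 1·M_2 = 6(Δ_1 - Δ_0) = -30
  1·M_1 + 4·M_2 + 1·M_3 = 6(Δ_2 - Δ_1) = -60
Natural end conditions: M_0 = M_3 = 0.
Forward elimination and back-substitution give M_0 = 0, M_1 = -4, M_2 = -14, M_3 = 0.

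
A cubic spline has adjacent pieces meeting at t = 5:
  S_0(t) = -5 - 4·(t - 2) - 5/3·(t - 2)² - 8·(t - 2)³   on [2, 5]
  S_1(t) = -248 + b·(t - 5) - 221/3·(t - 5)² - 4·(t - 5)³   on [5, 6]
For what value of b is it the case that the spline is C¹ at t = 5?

-230

S_0'(t) = -4 - 10/3·(t - 2) - 24·(t - 2)², so S_0'(5) = -230. On the right, S_1'(5) = b, so b = -230.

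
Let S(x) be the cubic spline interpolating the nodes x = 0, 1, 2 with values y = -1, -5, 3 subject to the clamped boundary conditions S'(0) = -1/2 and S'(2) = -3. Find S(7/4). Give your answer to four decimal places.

Put M_i = S'' at the i-th knot. Here h = (1, 1) and Δ = (-4, 8), so the interior equations h_(i-1)·M_(i-1) + 2(h_(i-1)+h_i)·M_i + h_i·M_(i+1) = 6(Δ_i − Δ_(i-1)) read
  1·M_0 + 4·M_1 + 1·M_2 = 6(Δ_1 - Δ_0) = 72
Clamped end conditions give two more equations: 2h_0·M_0 + h_0·M_1 = 6(Δ_0 - S'(0)) = -21 and h_1·M_1 + 2h_1·M_2 = 6(S'(2) - Δ_1) = -66.
Solving the tridiagonal system: M_0 = -119/4, M_1 = 77/2, M_2 = -209/4.
On [1, 2], S(x) = -5 + 31/8·(x - 1) + 77/4·(x - 1)² - 121/8·(x - 1)³.
With (x - 1) = 3/4: S(7/4) = 1205/512.

2.3535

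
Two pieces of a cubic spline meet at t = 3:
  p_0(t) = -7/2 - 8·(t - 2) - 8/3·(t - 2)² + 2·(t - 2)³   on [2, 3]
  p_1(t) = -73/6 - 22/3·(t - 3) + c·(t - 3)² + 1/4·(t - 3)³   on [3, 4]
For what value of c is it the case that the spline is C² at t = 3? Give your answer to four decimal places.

p_0''(t) = -16/3 + 12·(t - 2), so p_0''(3) = 20/3. On the right, p_1''(3) = 2c, so c = 10/3.

3.3333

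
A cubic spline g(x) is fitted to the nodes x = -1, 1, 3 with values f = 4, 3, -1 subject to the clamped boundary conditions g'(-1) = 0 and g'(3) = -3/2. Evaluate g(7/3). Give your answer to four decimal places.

Write σ_i for g''(x_i). With h_i = 2, 2 and divided differences Δ_i = -1/2, -2, the continuity of g' gives the tridiagonal system
  2·σ_0 + 8·σ_1 + 2·σ_2 = 6(Δ_1 - Δ_0) = -9
Clamped end conditions give two more equations: 2h_0·σ_0 + h_0·σ_1 = 6(Δ_0 - g'(-1)) = -3 and h_1·σ_1 + 2h_1·σ_2 = 6(g'(3) - Δ_1) = 3.
Solving: σ_0 = 0, σ_1 = -3/2, σ_2 = 3/2.
On [1, 3], g(x) = 3 - 3/2·(x - 1) - 3/4·(x - 1)² + 1/4·(x - 1)³.
With (x - 1) = 4/3: g(7/3) = 7/27.

0.2593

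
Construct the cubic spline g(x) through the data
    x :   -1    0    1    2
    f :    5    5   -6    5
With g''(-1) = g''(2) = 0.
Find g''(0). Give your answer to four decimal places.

-26.4000

Write m_i for g''(x_i). With h_i = 1, 1, 1 and divided differences Δ_i = 0, -11, 11, the continuity of g' gives the tridiagonal system
  1·m_0 + 4·m_1 + 1·m_2 = 6(Δ_1 - Δ_0) = -66
  1·m_1 + 4·m_2 + 1·m_3 = 6(Δ_2 - Δ_1) = 132
Natural end conditions: m_0 = m_3 = 0.
Solving the tridiagonal system: m_0 = 0, m_1 = -132/5, m_2 = 198/5, m_3 = 0.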